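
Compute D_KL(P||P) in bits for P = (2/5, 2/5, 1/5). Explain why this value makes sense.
0.0000 bits

KL divergence satisfies the Gibbs inequality: D_KL(P||Q) ≥ 0 for all distributions P, Q.

D_KL(P||Q) = Σ p(x) log(p(x)/q(x))
Each term is p(x) × log_2(p(x)/p(x)) = p(x) × log_2(1) = 0, so the sum is 0.
D_KL(P||Q) = 0.0000 bits

When P = Q, the KL divergence is exactly 0, as there is no 'divergence' between identical distributions.

This non-negativity is a fundamental property: relative entropy cannot be negative because it measures how different Q is from P.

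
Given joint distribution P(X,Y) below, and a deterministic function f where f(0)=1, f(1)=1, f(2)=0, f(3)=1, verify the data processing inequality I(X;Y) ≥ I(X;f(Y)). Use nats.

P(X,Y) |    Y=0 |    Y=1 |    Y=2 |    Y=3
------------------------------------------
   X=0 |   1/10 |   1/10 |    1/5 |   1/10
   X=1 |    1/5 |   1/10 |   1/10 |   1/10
I(X;Y) = 0.0340, I(X;f(Y)) = 0.0242, inequality holds: 0.0340 ≥ 0.0242

Data Processing Inequality: For any Markov chain X → Y → Z, we have I(X;Y) ≥ I(X;Z).

Here Z = f(Y) is a deterministic function of Y, forming X → Y → Z.

Original I(X;Y) = 0.0340 nats

After applying f:
P(X,Z) where Z=f(Y):
- P(X,Z=0) = P(X,Y=2)
- P(X,Z=1) = P(X,Y=0) + P(X,Y=1) + P(X,Y=3)

I(X;Z) = I(X;f(Y)) = 0.0242 nats

Verification: 0.0340 ≥ 0.0242 ✓

Information cannot be created by processing; the function f can only lose information about X.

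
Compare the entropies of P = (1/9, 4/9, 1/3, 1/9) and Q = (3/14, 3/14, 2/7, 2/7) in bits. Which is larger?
Q

Computing entropies in bits:
H(P) = 1.7527
H(Q) = 1.9852

Distribution Q has higher entropy.

Intuition: The distribution closer to uniform (more spread out) has higher entropy.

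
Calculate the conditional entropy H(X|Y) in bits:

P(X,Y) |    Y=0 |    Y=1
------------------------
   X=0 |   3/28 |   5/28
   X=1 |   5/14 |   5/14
0.8538 bits

Using the chain rule: H(X|Y) = H(X,Y) - H(Y)

First, compute H(X,Y) = 1.8501 bits

Marginal P(Y) = (13/28, 15/28)
H(Y) = 0.9963 bits

H(X|Y) = H(X,Y) - H(Y) = 1.8501 - 0.9963 = 0.8538 bits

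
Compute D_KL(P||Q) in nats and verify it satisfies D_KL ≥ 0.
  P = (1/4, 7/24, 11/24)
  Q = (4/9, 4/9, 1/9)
0.3828 nats

KL divergence satisfies the Gibbs inequality: D_KL(P||Q) ≥ 0 for all distributions P, Q.

D_KL(P||Q) = Σ p(x) log(p(x)/q(x))
Term by term:
  x=0: 1/4 × log_e[(1/4)/(4/9)] = -0.1438
  x=1: 7/24 × log_e[(7/24)/(4/9)] = -0.1229
  x=2: 11/24 × log_e[(11/24)/(1/9)] = 0.6495
D_KL(P||Q) = 0.3828 nats

D_KL(P||Q) = 0.3828 ≥ 0 ✓

This non-negativity is a fundamental property: relative entropy cannot be negative because it measures how different Q is from P.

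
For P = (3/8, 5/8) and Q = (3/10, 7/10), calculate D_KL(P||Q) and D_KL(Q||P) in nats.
D_KL(P||Q) = 0.0128, D_KL(Q||P) = 0.0124

KL divergence is not symmetric: D_KL(P||Q) ≠ D_KL(Q||P) in general.

D_KL(P||Q) = 0.0128 nats
D_KL(Q||P) = 0.0124 nats

No, they are not equal!

This asymmetry is why KL divergence is not a true distance metric.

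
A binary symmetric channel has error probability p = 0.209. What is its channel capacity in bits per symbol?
0.2604 bits

For a binary symmetric channel (BSC) with error probability p:
Capacity C = 1 - H(p) bits per symbol

where H(p) = -p log₂(p) - (1-p) log₂(1-p) is the binary entropy function.

H(0.209) = 0.7396 bits
C = 1 - 0.7396 = 0.2604 bits per symbol

This means we can reliably transmit up to 0.2604 bits of information per channel use.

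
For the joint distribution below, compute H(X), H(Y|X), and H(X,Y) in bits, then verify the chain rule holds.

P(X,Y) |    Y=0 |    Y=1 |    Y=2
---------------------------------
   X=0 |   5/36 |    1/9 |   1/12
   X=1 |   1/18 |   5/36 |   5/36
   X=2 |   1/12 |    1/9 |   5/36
H(X,Y) = 3.1158, H(X) = 1.5850, H(Y|X) = 1.5308 (all in bits)

Chain rule: H(X,Y) = H(X) + H(Y|X)

Left side — joint entropy directly:
H(X,Y) = -Σ p(x,y) log p(x,y) = 3.1158 bits

Right side — compute H(Y|X) from the conditional distributions:
P(X) = (1/3, 1/3, 1/3), so H(X) = 1.5850 bits
H(Y|X) = Σ_x P(X=x) · H(Y|X=x):
  P(Y|X=0) = (5/12, 1/3, 1/4), H(Y|X=0) = 1.5546, weight P(X=0) = 1/3
  P(Y|X=1) = (1/6, 5/12, 5/12), H(Y|X=1) = 1.4834, weight P(X=1) = 1/3
  P(Y|X=2) = (1/4, 1/3, 5/12), H(Y|X=2) = 1.5546, weight P(X=2) = 1/3
H(Y|X) = 1.5308 bits

H(X) + H(Y|X) = 1.5850 + 1.5308 = 3.1158 bits

Both sides equal 3.1158 bits. ✓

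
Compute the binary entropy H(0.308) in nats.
0.6175 nats

The binary entropy function is:
H(p) = -p log(p) - (1-p) log(1-p)

H(0.308) = -0.308 × log_e(0.308) - 0.692 × log_e(0.692)
H(0.308) = 0.6175 nats

Note: Binary entropy is maximized at p=0.5 (H=1 bit) and minimized at p=0 or p=1 (H=0).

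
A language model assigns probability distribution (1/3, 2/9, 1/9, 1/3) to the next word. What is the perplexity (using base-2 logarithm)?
3.7091

Perplexity is 2^H (or exp(H) for natural log).

First, H = -Σ p log p = 1.8911 bits
Perplexity = 2^1.8911 = 3.7091

Interpretation: The model's uncertainty is equivalent to choosing uniformly among 3.7 options.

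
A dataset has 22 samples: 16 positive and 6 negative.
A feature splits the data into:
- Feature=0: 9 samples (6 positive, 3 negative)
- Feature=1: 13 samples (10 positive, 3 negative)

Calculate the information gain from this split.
0.0092 bits

Information Gain = H(Y) - H(Y|Feature)

Before split:
P(positive) = 16/22 = 0.7273
H(Y) = 0.8454 bits

After split:
Feature=0: H = 0.9183 bits (weight = 9/22)
Feature=1: H = 0.7793 bits (weight = 13/22)
H(Y|Feature) = (9/22)×0.9183 + (13/22)×0.7793 = 0.8362 bits

Information Gain = 0.8454 - 0.8362 = 0.0092 bits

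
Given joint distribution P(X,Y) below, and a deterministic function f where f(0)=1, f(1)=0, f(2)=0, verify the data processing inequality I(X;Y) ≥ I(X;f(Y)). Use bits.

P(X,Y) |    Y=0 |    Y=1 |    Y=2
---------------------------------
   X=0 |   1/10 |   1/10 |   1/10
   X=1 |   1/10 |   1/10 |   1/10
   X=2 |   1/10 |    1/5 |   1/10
I(X;Y) = 0.0200, I(X;f(Y)) = 0.0058, inequality holds: 0.0200 ≥ 0.0058

Data Processing Inequality: For any Markov chain X → Y → Z, we have I(X;Y) ≥ I(X;Z).

Here Z = f(Y) is a deterministic function of Y, forming X → Y → Z.

Original I(X;Y) = 0.0200 bits

After applying f:
P(X,Z) where Z=f(Y):
- P(X,Z=0) = P(X,Y=1) + P(X,Y=2)
- P(X,Z=1) = P(X,Y=0)

I(X;Z) = I(X;f(Y)) = 0.0058 bits

Verification: 0.0200 ≥ 0.0058 ✓

Information cannot be created by processing; the function f can only lose information about X.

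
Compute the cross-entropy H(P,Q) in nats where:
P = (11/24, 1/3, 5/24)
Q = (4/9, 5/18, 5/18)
1.0655 nats

Cross-entropy: H(P,Q) = -Σ p(x) log q(x)

Alternatively: H(P,Q) = H(P) + D_KL(P||Q)
H(P) = 1.0506 nats
D_KL(P||Q) = 0.0149 nats

H(P,Q) = 1.0506 + 0.0149 = 1.0655 nats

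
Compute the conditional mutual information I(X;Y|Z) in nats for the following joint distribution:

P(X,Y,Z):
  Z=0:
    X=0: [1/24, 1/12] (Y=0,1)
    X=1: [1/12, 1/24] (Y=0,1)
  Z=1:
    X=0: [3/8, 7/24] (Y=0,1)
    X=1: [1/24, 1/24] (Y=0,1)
0.0147 nats

Conditional mutual information: I(X;Y|Z) = H(X|Z) + H(Y|Z) - H(X,Y|Z)

H(Z) = 0.5623
H(X,Z) = 0.9972 → H(X|Z) = 0.4349
H(Y,Z) = 1.2508 → H(Y|Z) = 0.6885
H(X,Y,Z) = 1.6710 → H(X,Y|Z) = 1.1087

I(X;Y|Z) = 0.4349 + 0.6885 - 1.1087 = 0.0147 nats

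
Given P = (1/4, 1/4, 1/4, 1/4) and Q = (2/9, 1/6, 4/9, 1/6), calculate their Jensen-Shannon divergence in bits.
0.0326 bits

Jensen-Shannon divergence is:
JSD(P||Q) = 0.5 × D_KL(P||M) + 0.5 × D_KL(Q||M)
where M = 0.5 × (P + Q) is the mixture distribution.

M = 0.5 × (1/4, 1/4, 1/4, 1/4) + 0.5 × (2/9, 1/6, 4/9, 1/6) = (0.236111, 5/24, 0.347222, 5/24)

D_KL(P||M) = 0.0336 bits
D_KL(Q||M) = 0.0315 bits

JSD(P||Q) = 0.5 × 0.0336 + 0.5 × 0.0315 = 0.0326 bits

Unlike KL divergence, JSD is symmetric and bounded: 0 ≤ JSD ≤ log(2).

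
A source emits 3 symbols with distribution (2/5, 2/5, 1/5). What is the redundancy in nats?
0.0437 nats

Redundancy measures how far a source is from maximum entropy:
R = H_max - H(X)

Maximum entropy for 3 symbols: H_max = log_e(3) = 1.0986 nats
Actual entropy: H(X) = 1.0549 nats
Redundancy: R = 1.0986 - 1.0549 = 0.0437 nats

This redundancy represents potential for compression: the source could be compressed by 0.0437 nats per symbol.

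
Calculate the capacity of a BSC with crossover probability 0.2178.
0.2439 bits

For a binary symmetric channel (BSC) with error probability p:
Capacity C = 1 - H(p) bits per symbol

where H(p) = -p log₂(p) - (1-p) log₂(1-p) is the binary entropy function.

H(0.2178) = 0.7561 bits
C = 1 - 0.7561 = 0.2439 bits per symbol

This means we can reliably transmit up to 0.2439 bits of information per channel use.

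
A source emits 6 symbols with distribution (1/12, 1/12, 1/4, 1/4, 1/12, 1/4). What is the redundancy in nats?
0.1308 nats

Redundancy measures how far a source is from maximum entropy:
R = H_max - H(X)

Maximum entropy for 6 symbols: H_max = log_e(6) = 1.7918 nats
Actual entropy: H(X) = 1.6609 nats
Redundancy: R = 1.7918 - 1.6609 = 0.1308 nats

This redundancy represents potential for compression: the source could be compressed by 0.1308 nats per symbol.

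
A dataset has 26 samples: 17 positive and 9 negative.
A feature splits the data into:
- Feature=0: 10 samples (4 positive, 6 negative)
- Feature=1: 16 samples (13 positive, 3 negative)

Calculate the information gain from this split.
0.1287 bits

Information Gain = H(Y) - H(Y|Feature)

Before split:
P(positive) = 17/26 = 0.6538
H(Y) = 0.9306 bits

After split:
Feature=0: H = 0.9710 bits (weight = 10/26)
Feature=1: H = 0.6962 bits (weight = 16/26)
H(Y|Feature) = (10/26)×0.9710 + (16/26)×0.6962 = 0.8019 bits

Information Gain = 0.9306 - 0.8019 = 0.1287 bits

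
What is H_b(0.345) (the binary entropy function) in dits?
0.2798 dits

The binary entropy function is:
H(p) = -p log(p) - (1-p) log(1-p)

H(0.345) = -0.345 × log_10(0.345) - 0.655 × log_10(0.655)
H(0.345) = 0.2798 dits

Note: Binary entropy is maximized at p=0.5 (H=1 bit) and minimized at p=0 or p=1 (H=0).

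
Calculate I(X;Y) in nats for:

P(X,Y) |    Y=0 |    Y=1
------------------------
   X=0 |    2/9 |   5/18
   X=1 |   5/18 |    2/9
0.0062 nats

Mutual information: I(X;Y) = H(X) + H(Y) - H(X,Y)

Marginals:
P(X) = (1/2, 1/2), H(X) = 0.6931 nats
P(Y) = (1/2, 1/2), H(Y) = 0.6931 nats

Joint entropy: H(X,Y) = 1.3801 nats

I(X;Y) = 0.6931 + 0.6931 - 1.3801 = 0.0062 nats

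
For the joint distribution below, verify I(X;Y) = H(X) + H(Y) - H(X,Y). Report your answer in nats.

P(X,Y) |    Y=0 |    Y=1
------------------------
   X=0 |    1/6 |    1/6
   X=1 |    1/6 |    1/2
I(X;Y) = 0.0306 nats

Mutual information has multiple equivalent forms:
- I(X;Y) = H(X) - H(X|Y)
- I(X;Y) = H(Y) - H(Y|X)
- I(X;Y) = H(X) + H(Y) - H(X,Y)

Computing all quantities:
H(X) = 0.6365, H(Y) = 0.6365, H(X,Y) = 1.2425
H(X|Y) = 0.6059, H(Y|X) = 0.6059

Verification:
H(X) - H(X|Y) = 0.6365 - 0.6059 = 0.0306
H(Y) - H(Y|X) = 0.6365 - 0.6059 = 0.0306
H(X) + H(Y) - H(X,Y) = 0.6365 + 0.6365 - 1.2425 = 0.0306

All forms give I(X;Y) = 0.0306 nats. ✓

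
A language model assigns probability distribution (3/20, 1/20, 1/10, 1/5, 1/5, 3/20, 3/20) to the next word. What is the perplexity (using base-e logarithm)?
6.5373

Perplexity is e^H (or exp(H) for natural log).

First, H = -Σ p log p = 1.8775 nats
Perplexity = e^1.8775 = 6.5373

Interpretation: The model's uncertainty is equivalent to choosing uniformly among 6.5 options.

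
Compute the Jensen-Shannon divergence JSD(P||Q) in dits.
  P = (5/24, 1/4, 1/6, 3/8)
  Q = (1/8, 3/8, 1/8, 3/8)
0.0057 dits

Jensen-Shannon divergence is:
JSD(P||Q) = 0.5 × D_KL(P||M) + 0.5 × D_KL(Q||M)
where M = 0.5 × (P + Q) is the mixture distribution.

M = 0.5 × (5/24, 1/4, 1/6, 3/8) + 0.5 × (1/8, 3/8, 1/8, 3/8) = (1/6, 5/16, 0.145833, 3/8)

D_KL(P||M) = 0.0056 dits
D_KL(Q||M) = 0.0057 dits

JSD(P||Q) = 0.5 × 0.0056 + 0.5 × 0.0057 = 0.0057 dits

Unlike KL divergence, JSD is symmetric and bounded: 0 ≤ JSD ≤ log(2).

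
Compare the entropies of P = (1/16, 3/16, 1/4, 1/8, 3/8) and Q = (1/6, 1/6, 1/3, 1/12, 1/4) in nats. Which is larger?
Q

Computing entropies in nats:
H(P) = 1.4615
H(Q) = 1.5171

Distribution Q has higher entropy.

Intuition: The distribution closer to uniform (more spread out) has higher entropy.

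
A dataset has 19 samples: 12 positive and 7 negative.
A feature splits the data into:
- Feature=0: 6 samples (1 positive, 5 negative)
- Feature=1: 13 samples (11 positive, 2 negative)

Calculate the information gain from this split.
0.3204 bits

Information Gain = H(Y) - H(Y|Feature)

Before split:
P(positive) = 12/19 = 0.6316
H(Y) = 0.9495 bits

After split:
Feature=0: H = 0.6500 bits (weight = 6/19)
Feature=1: H = 0.6194 bits (weight = 13/19)
H(Y|Feature) = (6/19)×0.6500 + (13/19)×0.6194 = 0.6291 bits

Information Gain = 0.9495 - 0.6291 = 0.3204 bits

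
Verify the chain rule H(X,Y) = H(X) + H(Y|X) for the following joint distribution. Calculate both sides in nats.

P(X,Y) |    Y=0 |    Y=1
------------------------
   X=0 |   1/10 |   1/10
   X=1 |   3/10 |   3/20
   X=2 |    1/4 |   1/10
H(X,Y) = 1.6831, H(X) = 1.0487, H(Y|X) = 0.6345 (all in nats)

Chain rule: H(X,Y) = H(X) + H(Y|X)

Left side — joint entropy directly:
H(X,Y) = -Σ p(x,y) log p(x,y) = 1.6831 nats

Right side — compute H(Y|X) from the conditional distributions:
P(X) = (1/5, 9/20, 7/20), so H(X) = 1.0487 nats
H(Y|X) = Σ_x P(X=x) · H(Y|X=x):
  P(Y|X=0) = (1/2, 1/2), H(Y|X=0) = 0.6931, weight P(X=0) = 1/5
  P(Y|X=1) = (2/3, 1/3), H(Y|X=1) = 0.6365, weight P(X=1) = 9/20
  P(Y|X=2) = (5/7, 2/7), H(Y|X=2) = 0.5983, weight P(X=2) = 7/20
H(Y|X) = 0.6345 nats

H(X) + H(Y|X) = 1.0487 + 0.6345 = 1.6831 nats

Both sides equal 1.6831 nats. ✓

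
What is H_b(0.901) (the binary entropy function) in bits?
0.4658 bits

The binary entropy function is:
H(p) = -p log(p) - (1-p) log(1-p)

H(0.901) = -0.901 × log_2(0.901) - 0.099 × log_2(0.099)
H(0.901) = 0.4658 bits

Note: Binary entropy is maximized at p=0.5 (H=1 bit) and minimized at p=0 or p=1 (H=0).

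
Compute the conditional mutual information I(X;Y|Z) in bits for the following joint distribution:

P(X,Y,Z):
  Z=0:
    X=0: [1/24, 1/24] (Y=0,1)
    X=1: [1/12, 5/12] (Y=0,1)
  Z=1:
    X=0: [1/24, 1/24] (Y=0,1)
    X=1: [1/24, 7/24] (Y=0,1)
0.0652 bits

Conditional mutual information: I(X;Y|Z) = H(X|Z) + H(Y|Z) - H(X,Y|Z)

H(Z) = 0.9799
H(X,Z) = 1.6258 → H(X|Z) = 0.6459
H(Y,Z) = 1.7179 → H(Y|Z) = 0.7381
H(X,Y,Z) = 2.2987 → H(X,Y|Z) = 1.3188

I(X;Y|Z) = 0.6459 + 0.7381 - 1.3188 = 0.0652 bits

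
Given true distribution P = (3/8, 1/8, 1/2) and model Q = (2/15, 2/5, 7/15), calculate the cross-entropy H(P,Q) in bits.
1.8051 bits

Cross-entropy: H(P,Q) = -Σ p(x) log q(x)

Alternatively: H(P,Q) = H(P) + D_KL(P||Q)
H(P) = 1.4056 bits
D_KL(P||Q) = 0.3995 bits

H(P,Q) = 1.4056 + 0.3995 = 1.8051 bits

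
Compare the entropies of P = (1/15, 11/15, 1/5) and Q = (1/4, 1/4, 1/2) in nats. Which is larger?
Q

Computing entropies in nats:
H(P) = 0.7299
H(Q) = 1.0397

Distribution Q has higher entropy.

Intuition: The distribution closer to uniform (more spread out) has higher entropy.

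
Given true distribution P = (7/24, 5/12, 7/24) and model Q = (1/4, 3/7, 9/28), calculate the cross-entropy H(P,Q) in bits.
1.5702 bits

Cross-entropy: H(P,Q) = -Σ p(x) log q(x)

Alternatively: H(P,Q) = H(P) + D_KL(P||Q)
H(P) = 1.5632 bits
D_KL(P||Q) = 0.0070 bits

H(P,Q) = 1.5632 + 0.0070 = 1.5702 bits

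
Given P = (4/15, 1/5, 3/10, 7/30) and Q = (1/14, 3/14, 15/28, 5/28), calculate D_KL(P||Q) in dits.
0.0981 dits

KL divergence: D_KL(P||Q) = Σ p(x) log(p(x)/q(x))

Computing term by term:
  x=0: 4/15 × log_10[(4/15)/(1/14)] = 4/15 × 0.5721 = 0.1526
  x=1: 1/5 × log_10[(1/5)/(3/14)] = 1/5 × -0.0300 = -0.0060
  x=2: 3/10 × log_10[(3/10)/(15/28)] = 3/10 × -0.2518 = -0.0755
  x=3: 7/30 × log_10[(7/30)/(5/28)] = 7/30 × 0.1162 = 0.0271

D_KL(P||Q) = 0.0981 dits

Note: KL divergence is always non-negative and equals 0 iff P = Q.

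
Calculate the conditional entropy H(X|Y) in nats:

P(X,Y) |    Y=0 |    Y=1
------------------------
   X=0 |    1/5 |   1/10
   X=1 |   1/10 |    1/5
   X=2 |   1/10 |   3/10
1.0227 nats

Using the chain rule: H(X|Y) = H(X,Y) - H(Y)

First, compute H(X,Y) = 1.6957 nats

Marginal P(Y) = (2/5, 3/5)
H(Y) = 0.6730 nats

H(X|Y) = H(X,Y) - H(Y) = 1.6957 - 0.6730 = 1.0227 nats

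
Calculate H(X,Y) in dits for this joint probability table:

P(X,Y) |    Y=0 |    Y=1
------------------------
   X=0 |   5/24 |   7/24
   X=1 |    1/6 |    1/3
0.5867 dits

Joint entropy is H(X,Y) = -Σ_{x,y} p(x,y) log p(x,y).

Summing over all non-zero entries:
H(X,Y) = -[5/24·log_10(5/24) + 7/24·log_10(7/24) + 1/6·log_10(1/6) + 1/3·log_10(1/3)]
H(X,Y) = 0.5867 dits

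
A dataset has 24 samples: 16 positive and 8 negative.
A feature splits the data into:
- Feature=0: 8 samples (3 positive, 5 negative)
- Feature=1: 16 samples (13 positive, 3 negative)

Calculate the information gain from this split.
0.1360 bits

Information Gain = H(Y) - H(Y|Feature)

Before split:
P(positive) = 16/24 = 0.6667
H(Y) = 0.9183 bits

After split:
Feature=0: H = 0.9544 bits (weight = 8/24)
Feature=1: H = 0.6962 bits (weight = 16/24)
H(Y|Feature) = (8/24)×0.9544 + (16/24)×0.6962 = 0.7823 bits

Information Gain = 0.9183 - 0.7823 = 0.1360 bits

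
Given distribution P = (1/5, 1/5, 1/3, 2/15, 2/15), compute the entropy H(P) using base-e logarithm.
1.5473 nats

Shannon entropy is H(X) = -Σ p(x) log p(x).

For P = (1/5, 1/5, 1/3, 2/15, 2/15):
H = -1/5 × log_e(1/5) -1/5 × log_e(1/5) -1/3 × log_e(1/3) -2/15 × log_e(2/15) -2/15 × log_e(2/15)
H = 1.5473 nats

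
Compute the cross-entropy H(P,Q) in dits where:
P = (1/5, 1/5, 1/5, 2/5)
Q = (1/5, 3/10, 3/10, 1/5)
0.6285 dits

Cross-entropy: H(P,Q) = -Σ p(x) log q(x)

Alternatively: H(P,Q) = H(P) + D_KL(P||Q)
H(P) = 0.5786 dits
D_KL(P||Q) = 0.0500 dits

H(P,Q) = 0.5786 + 0.0500 = 0.6285 dits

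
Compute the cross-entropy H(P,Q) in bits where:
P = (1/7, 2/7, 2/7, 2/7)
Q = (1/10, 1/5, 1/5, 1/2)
2.0871 bits

Cross-entropy: H(P,Q) = -Σ p(x) log q(x)

Alternatively: H(P,Q) = H(P) + D_KL(P||Q)
H(P) = 1.9502 bits
D_KL(P||Q) = 0.1369 bits

H(P,Q) = 1.9502 + 0.1369 = 2.0871 bits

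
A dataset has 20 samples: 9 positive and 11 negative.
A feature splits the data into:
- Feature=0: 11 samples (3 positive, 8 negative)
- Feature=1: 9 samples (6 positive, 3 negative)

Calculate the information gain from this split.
0.1146 bits

Information Gain = H(Y) - H(Y|Feature)

Before split:
P(positive) = 9/20 = 0.4500
H(Y) = 0.9928 bits

After split:
Feature=0: H = 0.8454 bits (weight = 11/20)
Feature=1: H = 0.9183 bits (weight = 9/20)
H(Y|Feature) = (11/20)×0.8454 + (9/20)×0.9183 = 0.8782 bits

Information Gain = 0.9928 - 0.8782 = 0.1146 bits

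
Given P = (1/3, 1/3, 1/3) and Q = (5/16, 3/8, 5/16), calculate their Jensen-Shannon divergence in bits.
0.0014 bits

Jensen-Shannon divergence is:
JSD(P||Q) = 0.5 × D_KL(P||M) + 0.5 × D_KL(Q||M)
where M = 0.5 × (P + Q) is the mixture distribution.

M = 0.5 × (1/3, 1/3, 1/3) + 0.5 × (5/16, 3/8, 5/16) = (0.322917, 0.354167, 0.322917)

D_KL(P||M) = 0.0014 bits
D_KL(Q||M) = 0.0014 bits

JSD(P||Q) = 0.5 × 0.0014 + 0.5 × 0.0014 = 0.0014 bits

Unlike KL divergence, JSD is symmetric and bounded: 0 ≤ JSD ≤ log(2).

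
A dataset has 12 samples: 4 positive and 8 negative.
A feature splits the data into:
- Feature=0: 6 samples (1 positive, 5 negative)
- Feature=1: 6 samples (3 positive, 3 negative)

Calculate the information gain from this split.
0.0933 bits

Information Gain = H(Y) - H(Y|Feature)

Before split:
P(positive) = 4/12 = 0.3333
H(Y) = 0.9183 bits

After split:
Feature=0: H = 0.6500 bits (weight = 6/12)
Feature=1: H = 1.0000 bits (weight = 6/12)
H(Y|Feature) = (6/12)×0.6500 + (6/12)×1.0000 = 0.8250 bits

Information Gain = 0.9183 - 0.8250 = 0.0933 bits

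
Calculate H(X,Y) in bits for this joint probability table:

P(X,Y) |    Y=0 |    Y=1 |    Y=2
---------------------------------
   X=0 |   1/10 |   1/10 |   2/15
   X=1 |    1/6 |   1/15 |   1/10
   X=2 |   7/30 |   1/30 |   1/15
2.9894 bits

Joint entropy is H(X,Y) = -Σ_{x,y} p(x,y) log p(x,y).

Summing over all non-zero entries:
H(X,Y) = -[1/10·log_2(1/10) + 1/10·log_2(1/10) + 2/15·log_2(2/15) + 1/6·log_2(1/6) + 1/15·log_2(1/15) + 1/10·log_2(1/10) + 7/30·log_2(7/30) + 1/30·log_2(1/30) + 1/15·log_2(1/15)]
H(X,Y) = 2.9894 bits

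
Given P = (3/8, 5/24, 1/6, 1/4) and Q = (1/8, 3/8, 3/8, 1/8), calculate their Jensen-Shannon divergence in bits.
0.1096 bits

Jensen-Shannon divergence is:
JSD(P||Q) = 0.5 × D_KL(P||M) + 0.5 × D_KL(Q||M)
where M = 0.5 × (P + Q) is the mixture distribution.

M = 0.5 × (3/8, 5/24, 1/6, 1/4) + 0.5 × (1/8, 3/8, 3/8, 1/8) = (1/4, 7/24, 0.270833, 3/16)

D_KL(P||M) = 0.1052 bits
D_KL(Q||M) = 0.1139 bits

JSD(P||Q) = 0.5 × 0.1052 + 0.5 × 0.1139 = 0.1096 bits

Unlike KL divergence, JSD is symmetric and bounded: 0 ≤ JSD ≤ log(2).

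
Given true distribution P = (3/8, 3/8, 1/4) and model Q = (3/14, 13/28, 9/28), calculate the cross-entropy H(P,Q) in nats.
1.1491 nats

Cross-entropy: H(P,Q) = -Σ p(x) log q(x)

Alternatively: H(P,Q) = H(P) + D_KL(P||Q)
H(P) = 1.0822 nats
D_KL(P||Q) = 0.0669 nats

H(P,Q) = 1.0822 + 0.0669 = 1.1491 nats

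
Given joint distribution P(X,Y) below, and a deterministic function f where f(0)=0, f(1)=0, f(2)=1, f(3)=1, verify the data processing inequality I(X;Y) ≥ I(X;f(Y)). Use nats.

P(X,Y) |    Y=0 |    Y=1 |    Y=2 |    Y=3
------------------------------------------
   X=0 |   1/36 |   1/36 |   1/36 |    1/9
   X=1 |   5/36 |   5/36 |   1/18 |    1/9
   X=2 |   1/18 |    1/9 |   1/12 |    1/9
I(X;Y) = 0.0498, I(X;f(Y)) = 0.0336, inequality holds: 0.0498 ≥ 0.0336

Data Processing Inequality: For any Markov chain X → Y → Z, we have I(X;Y) ≥ I(X;Z).

Here Z = f(Y) is a deterministic function of Y, forming X → Y → Z.

Original I(X;Y) = 0.0498 nats

After applying f:
P(X,Z) where Z=f(Y):
- P(X,Z=0) = P(X,Y=0) + P(X,Y=1)
- P(X,Z=1) = P(X,Y=2) + P(X,Y=3)

I(X;Z) = I(X;f(Y)) = 0.0336 nats

Verification: 0.0498 ≥ 0.0336 ✓

Information cannot be created by processing; the function f can only lose information about X.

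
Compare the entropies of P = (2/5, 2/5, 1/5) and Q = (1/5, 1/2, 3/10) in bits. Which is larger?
P

Computing entropies in bits:
H(P) = 1.5219
H(Q) = 1.4855

Distribution P has higher entropy.

Intuition: The distribution closer to uniform (more spread out) has higher entropy.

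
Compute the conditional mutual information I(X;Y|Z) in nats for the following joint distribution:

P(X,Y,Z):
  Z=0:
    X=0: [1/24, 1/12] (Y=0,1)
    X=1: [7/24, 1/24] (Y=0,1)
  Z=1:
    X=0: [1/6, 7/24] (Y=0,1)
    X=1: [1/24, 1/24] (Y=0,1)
0.0661 nats

Conditional mutual information: I(X;Y|Z) = H(X|Z) + H(Y|Z) - H(X,Y|Z)

H(Z) = 0.6897
H(X,Z) = 1.1908 → H(X|Z) = 0.5011
H(Y,Z) = 1.3191 → H(Y|Z) = 0.6295
H(X,Y,Z) = 1.7541 → H(X,Y|Z) = 1.0645

I(X;Y|Z) = 0.5011 + 0.6295 - 1.0645 = 0.0661 nats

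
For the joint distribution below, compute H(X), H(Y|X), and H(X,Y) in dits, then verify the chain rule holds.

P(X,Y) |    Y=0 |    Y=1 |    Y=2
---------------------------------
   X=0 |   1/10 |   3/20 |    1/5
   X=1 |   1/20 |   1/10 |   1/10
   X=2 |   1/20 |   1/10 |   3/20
H(X,Y) = 0.9171, H(X) = 0.4634, H(Y|X) = 0.4536 (all in dits)

Chain rule: H(X,Y) = H(X) + H(Y|X)

Left side — joint entropy directly:
H(X,Y) = -Σ p(x,y) log p(x,y) = 0.9171 dits

Right side — compute H(Y|X) from the conditional distributions:
P(X) = (9/20, 1/4, 3/10), so H(X) = 0.4634 dits
H(Y|X) = Σ_x P(X=x) · H(Y|X=x):
  P(Y|X=0) = (2/9, 1/3, 4/9), H(Y|X=0) = 0.4607, weight P(X=0) = 9/20
  P(Y|X=1) = (1/5, 2/5, 2/5), H(Y|X=1) = 0.4581, weight P(X=1) = 1/4
  P(Y|X=2) = (1/6, 1/3, 1/2), H(Y|X=2) = 0.4392, weight P(X=2) = 3/10
H(Y|X) = 0.4536 dits

H(X) + H(Y|X) = 0.4634 + 0.4536 = 0.9171 dits

Both sides equal 0.9171 dits. ✓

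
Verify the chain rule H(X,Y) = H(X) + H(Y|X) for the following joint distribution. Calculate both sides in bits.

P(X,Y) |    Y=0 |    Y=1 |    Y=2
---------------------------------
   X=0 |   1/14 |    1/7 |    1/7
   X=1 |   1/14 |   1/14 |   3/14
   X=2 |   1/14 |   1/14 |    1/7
H(X,Y) = 3.0391, H(X) = 1.5774, H(Y|X) = 1.4617 (all in bits)

Chain rule: H(X,Y) = H(X) + H(Y|X)

Left side — joint entropy directly:
H(X,Y) = -Σ p(x,y) log p(x,y) = 3.0391 bits

Right side — compute H(Y|X) from the conditional distributions:
P(X) = (5/14, 5/14, 2/7), so H(X) = 1.5774 bits
H(Y|X) = Σ_x P(X=x) · H(Y|X=x):
  P(Y|X=0) = (1/5, 2/5, 2/5), H(Y|X=0) = 1.5219, weight P(X=0) = 5/14
  P(Y|X=1) = (1/5, 1/5, 3/5), H(Y|X=1) = 1.3710, weight P(X=1) = 5/14
  P(Y|X=2) = (1/4, 1/4, 1/2), H(Y|X=2) = 1.5000, weight P(X=2) = 2/7
H(Y|X) = 1.4617 bits

H(X) + H(Y|X) = 1.5774 + 1.4617 = 3.0391 bits

Both sides equal 3.0391 bits. ✓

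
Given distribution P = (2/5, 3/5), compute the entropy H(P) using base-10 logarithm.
0.2923 dits

Shannon entropy is H(X) = -Σ p(x) log p(x).

For P = (2/5, 3/5):
H = -2/5 × log_10(2/5) -3/5 × log_10(3/5)
H = 0.2923 dits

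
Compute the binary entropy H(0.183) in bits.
0.6866 bits

The binary entropy function is:
H(p) = -p log(p) - (1-p) log(1-p)

H(0.183) = -0.183 × log_2(0.183) - 0.817 × log_2(0.817)
H(0.183) = 0.6866 bits

Note: Binary entropy is maximized at p=0.5 (H=1 bit) and minimized at p=0 or p=1 (H=0).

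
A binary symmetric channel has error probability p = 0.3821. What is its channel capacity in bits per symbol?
0.0405 bits

For a binary symmetric channel (BSC) with error probability p:
Capacity C = 1 - H(p) bits per symbol

where H(p) = -p log₂(p) - (1-p) log₂(1-p) is the binary entropy function.

H(0.3821) = 0.9595 bits
C = 1 - 0.9595 = 0.0405 bits per symbol

This means we can reliably transmit up to 0.0405 bits of information per channel use.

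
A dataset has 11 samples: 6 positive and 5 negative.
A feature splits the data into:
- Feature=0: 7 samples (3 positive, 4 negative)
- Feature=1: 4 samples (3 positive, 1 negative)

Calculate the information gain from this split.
0.0721 bits

Information Gain = H(Y) - H(Y|Feature)

Before split:
P(positive) = 6/11 = 0.5455
H(Y) = 0.9940 bits

After split:
Feature=0: H = 0.9852 bits (weight = 7/11)
Feature=1: H = 0.8113 bits (weight = 4/11)
H(Y|Feature) = (7/11)×0.9852 + (4/11)×0.8113 = 0.9220 bits

Information Gain = 0.9940 - 0.9220 = 0.0721 bits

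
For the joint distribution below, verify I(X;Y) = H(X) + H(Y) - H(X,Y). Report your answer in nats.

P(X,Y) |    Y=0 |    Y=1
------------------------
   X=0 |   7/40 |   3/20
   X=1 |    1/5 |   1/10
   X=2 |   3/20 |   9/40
I(X;Y) = 0.0243 nats

Mutual information has multiple equivalent forms:
- I(X;Y) = H(X) - H(X|Y)
- I(X;Y) = H(Y) - H(Y|X)
- I(X;Y) = H(X) + H(Y) - H(X,Y)

Computing all quantities:
H(X) = 1.0943, H(Y) = 0.6919, H(X,Y) = 1.7619
H(X|Y) = 1.0700, H(Y|X) = 0.6676

Verification:
H(X) - H(X|Y) = 1.0943 - 1.0700 = 0.0243
H(Y) - H(Y|X) = 0.6919 - 0.6676 = 0.0243
H(X) + H(Y) - H(X,Y) = 1.0943 + 0.6919 - 1.7619 = 0.0243

All forms give I(X;Y) = 0.0243 nats. ✓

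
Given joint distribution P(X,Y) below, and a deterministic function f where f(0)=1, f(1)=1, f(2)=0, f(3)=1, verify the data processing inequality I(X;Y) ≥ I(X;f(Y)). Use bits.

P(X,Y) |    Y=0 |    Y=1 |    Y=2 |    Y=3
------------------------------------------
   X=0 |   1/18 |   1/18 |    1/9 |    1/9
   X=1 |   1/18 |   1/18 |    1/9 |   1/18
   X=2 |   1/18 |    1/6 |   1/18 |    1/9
I(X;Y) = 0.0810, I(X;f(Y)) = 0.0465, inequality holds: 0.0810 ≥ 0.0465

Data Processing Inequality: For any Markov chain X → Y → Z, we have I(X;Y) ≥ I(X;Z).

Here Z = f(Y) is a deterministic function of Y, forming X → Y → Z.

Original I(X;Y) = 0.0810 bits

After applying f:
P(X,Z) where Z=f(Y):
- P(X,Z=0) = P(X,Y=2)
- P(X,Z=1) = P(X,Y=0) + P(X,Y=1) + P(X,Y=3)

I(X;Z) = I(X;f(Y)) = 0.0465 bits

Verification: 0.0810 ≥ 0.0465 ✓

Information cannot be created by processing; the function f can only lose information about X.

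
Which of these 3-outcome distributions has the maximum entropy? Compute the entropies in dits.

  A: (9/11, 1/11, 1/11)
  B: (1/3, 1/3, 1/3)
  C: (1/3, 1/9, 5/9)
B

For a discrete distribution over n outcomes, entropy is maximized by the uniform distribution.

Computing entropies:
H(A) = 0.2606 dits
H(B) = 0.4771 dits
H(C) = 0.4069 dits

The uniform distribution (where all probabilities equal 1/3) achieves the maximum entropy of log_10(3) = 0.4771 dits.

Distribution B has the highest entropy.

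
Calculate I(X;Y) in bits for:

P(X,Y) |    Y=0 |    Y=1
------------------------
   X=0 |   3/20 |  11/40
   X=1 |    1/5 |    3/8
0.0000 bits

Mutual information: I(X;Y) = H(X) + H(Y) - H(X,Y)

Marginals:
P(X) = (17/40, 23/40), H(X) = 0.9837 bits
P(Y) = (7/20, 13/20), H(Y) = 0.9341 bits

Joint entropy: H(X,Y) = 1.9178 bits

I(X;Y) = 0.9837 + 0.9341 - 1.9178 = 0.0000 bits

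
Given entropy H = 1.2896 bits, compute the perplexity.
2.4446

Perplexity is 2^H (or exp(H) for natural log).

H = 1.2896 bits
Perplexity = 2^1.2896 = 2.4446

Interpretation: The model's uncertainty is equivalent to choosing uniformly among 2.4 options.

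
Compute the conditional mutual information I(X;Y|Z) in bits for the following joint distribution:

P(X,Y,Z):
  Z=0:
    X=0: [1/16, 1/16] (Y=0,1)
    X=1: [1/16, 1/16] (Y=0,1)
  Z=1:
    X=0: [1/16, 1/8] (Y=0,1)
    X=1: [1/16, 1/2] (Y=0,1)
0.0323 bits

Conditional mutual information: I(X;Y|Z) = H(X|Z) + H(Y|Z) - H(X,Y|Z)

H(Z) = 0.8113
H(X,Z) = 1.6697 → H(X|Z) = 0.8585
H(Y,Z) = 1.5488 → H(Y|Z) = 0.7375
H(X,Y,Z) = 2.3750 → H(X,Y|Z) = 1.5637

I(X;Y|Z) = 0.8585 + 0.7375 - 1.5637 = 0.0323 bits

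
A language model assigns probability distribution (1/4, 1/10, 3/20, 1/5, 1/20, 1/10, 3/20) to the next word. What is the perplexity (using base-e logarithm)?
6.3465

Perplexity is e^H (or exp(H) for natural log).

First, H = -Σ p log p = 1.8479 nats
Perplexity = e^1.8479 = 6.3465

Interpretation: The model's uncertainty is equivalent to choosing uniformly among 6.3 options.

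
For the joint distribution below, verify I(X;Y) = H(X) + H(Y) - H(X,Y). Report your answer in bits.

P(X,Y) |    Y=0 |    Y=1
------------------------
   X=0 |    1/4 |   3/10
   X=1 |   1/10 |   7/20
I(X;Y) = 0.0435 bits

Mutual information has multiple equivalent forms:
- I(X;Y) = H(X) - H(X|Y)
- I(X;Y) = H(Y) - H(Y|X)
- I(X;Y) = H(X) + H(Y) - H(X,Y)

Computing all quantities:
H(X) = 0.9928, H(Y) = 0.9341, H(X,Y) = 1.8834
H(X|Y) = 0.9493, H(Y|X) = 0.8906

Verification:
H(X) - H(X|Y) = 0.9928 - 0.9493 = 0.0435
H(Y) - H(Y|X) = 0.9341 - 0.8906 = 0.0435
H(X) + H(Y) - H(X,Y) = 0.9928 + 0.9341 - 1.8834 = 0.0435

All forms give I(X;Y) = 0.0435 bits. ✓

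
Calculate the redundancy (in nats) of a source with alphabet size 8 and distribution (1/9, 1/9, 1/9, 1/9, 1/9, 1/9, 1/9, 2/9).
0.0362 nats

Redundancy measures how far a source is from maximum entropy:
R = H_max - H(X)

Maximum entropy for 8 symbols: H_max = log_e(8) = 2.0794 nats
Actual entropy: H(X) = 2.0432 nats
Redundancy: R = 2.0794 - 2.0432 = 0.0362 nats

This redundancy represents potential for compression: the source could be compressed by 0.0362 nats per symbol.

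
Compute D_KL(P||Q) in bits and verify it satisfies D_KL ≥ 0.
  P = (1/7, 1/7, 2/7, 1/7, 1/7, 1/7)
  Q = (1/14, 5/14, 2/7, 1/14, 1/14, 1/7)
0.2397 bits

KL divergence satisfies the Gibbs inequality: D_KL(P||Q) ≥ 0 for all distributions P, Q.

D_KL(P||Q) = Σ p(x) log(p(x)/q(x))
Term by term:
  x=0: 1/7 × log_2[(1/7)/(1/14)] = 0.1429
  x=1: 1/7 × log_2[(1/7)/(5/14)] = -0.1888
  x=2: 2/7 × log_2[(2/7)/(2/7)] = 0.0000
  x=3: 1/7 × log_2[(1/7)/(1/14)] = 0.1429
  x=4: 1/7 × log_2[(1/7)/(1/14)] = 0.1429
  x=5: 1/7 × log_2[(1/7)/(1/7)] = 0.0000
D_KL(P||Q) = 0.2397 bits

D_KL(P||Q) = 0.2397 ≥ 0 ✓

This non-negativity is a fundamental property: relative entropy cannot be negative because it measures how different Q is from P.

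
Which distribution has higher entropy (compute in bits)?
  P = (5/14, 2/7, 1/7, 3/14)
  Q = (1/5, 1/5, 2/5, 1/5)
P

Computing entropies in bits:
H(P) = 1.9242
H(Q) = 1.9219

Distribution P has higher entropy.

Intuition: The distribution closer to uniform (more spread out) has higher entropy.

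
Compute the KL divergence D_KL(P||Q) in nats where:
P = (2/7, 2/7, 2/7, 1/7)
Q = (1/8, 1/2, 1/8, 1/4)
0.2326 nats

KL divergence: D_KL(P||Q) = Σ p(x) log(p(x)/q(x))

Computing term by term:
  x=0: 2/7 × log_e[(2/7)/(1/8)] = 2/7 × 0.8267 = 0.2362
  x=1: 2/7 × log_e[(2/7)/(1/2)] = 2/7 × -0.5596 = -0.1599
  x=2: 2/7 × log_e[(2/7)/(1/8)] = 2/7 × 0.8267 = 0.2362
  x=3: 1/7 × log_e[(1/7)/(1/4)] = 1/7 × -0.5596 = -0.0799

D_KL(P||Q) = 0.2326 nats

Note: KL divergence is always non-negative and equals 0 iff P = Q.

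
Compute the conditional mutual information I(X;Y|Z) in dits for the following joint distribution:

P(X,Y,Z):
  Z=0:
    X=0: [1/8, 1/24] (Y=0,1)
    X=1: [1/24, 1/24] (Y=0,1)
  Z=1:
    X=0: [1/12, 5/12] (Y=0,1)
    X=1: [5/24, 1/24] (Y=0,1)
0.0742 dits

Conditional mutual information: I(X;Y|Z) = H(X|Z) + H(Y|Z) - H(X,Y|Z)

H(Z) = 0.2442
H(X,Z) = 0.5207 → H(X|Z) = 0.2764
H(Y,Z) = 0.5310 → H(Y|Z) = 0.2868
H(X,Y,Z) = 0.7332 → H(X,Y|Z) = 0.4890

I(X;Y|Z) = 0.2764 + 0.2868 - 0.4890 = 0.0742 dits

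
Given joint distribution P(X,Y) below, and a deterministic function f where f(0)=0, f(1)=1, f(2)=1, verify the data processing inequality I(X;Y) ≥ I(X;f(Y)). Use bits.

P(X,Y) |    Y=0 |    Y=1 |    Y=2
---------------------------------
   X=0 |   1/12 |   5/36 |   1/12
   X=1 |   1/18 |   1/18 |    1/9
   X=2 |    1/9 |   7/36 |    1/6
I(X;Y) = 0.0255, I(X;f(Y)) = 0.0010, inequality holds: 0.0255 ≥ 0.0010

Data Processing Inequality: For any Markov chain X → Y → Z, we have I(X;Y) ≥ I(X;Z).

Here Z = f(Y) is a deterministic function of Y, forming X → Y → Z.

Original I(X;Y) = 0.0255 bits

After applying f:
P(X,Z) where Z=f(Y):
- P(X,Z=0) = P(X,Y=0)
- P(X,Z=1) = P(X,Y=1) + P(X,Y=2)

I(X;Z) = I(X;f(Y)) = 0.0010 bits

Verification: 0.0255 ≥ 0.0010 ✓

Information cannot be created by processing; the function f can only lose information about X.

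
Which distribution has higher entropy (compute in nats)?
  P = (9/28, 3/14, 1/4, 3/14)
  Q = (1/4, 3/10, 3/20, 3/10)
P

Computing entropies in nats:
H(P) = 1.3716
H(Q) = 1.3535

Distribution P has higher entropy.

Intuition: The distribution closer to uniform (more spread out) has higher entropy.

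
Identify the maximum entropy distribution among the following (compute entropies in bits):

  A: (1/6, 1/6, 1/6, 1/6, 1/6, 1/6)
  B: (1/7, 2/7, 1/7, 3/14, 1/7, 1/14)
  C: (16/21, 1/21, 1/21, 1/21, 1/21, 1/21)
A

For a discrete distribution over n outcomes, entropy is maximized by the uniform distribution.

Computing entropies:
H(A) = 2.5850 bits
H(B) = 2.4677 bits
H(C) = 1.3447 bits

The uniform distribution (where all probabilities equal 1/6) achieves the maximum entropy of log_2(6) = 2.5850 bits.

Distribution A has the highest entropy.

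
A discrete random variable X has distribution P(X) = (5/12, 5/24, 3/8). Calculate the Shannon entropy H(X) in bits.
1.5284 bits

Shannon entropy is H(X) = -Σ p(x) log p(x).

For P = (5/12, 5/24, 3/8):
H = -5/12 × log_2(5/12) -5/24 × log_2(5/24) -3/8 × log_2(3/8)
H = 1.5284 bits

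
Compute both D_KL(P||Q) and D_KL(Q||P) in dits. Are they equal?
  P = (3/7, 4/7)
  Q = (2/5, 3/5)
D_KL(P||Q) = 0.0007, D_KL(Q||P) = 0.0007

KL divergence is not symmetric: D_KL(P||Q) ≠ D_KL(Q||P) in general.

D_KL(P||Q) = 0.0007 dits
D_KL(Q||P) = 0.0007 dits

In this case they happen to be equal (to 4 decimal places).

This asymmetry is why KL divergence is not a true distance metric.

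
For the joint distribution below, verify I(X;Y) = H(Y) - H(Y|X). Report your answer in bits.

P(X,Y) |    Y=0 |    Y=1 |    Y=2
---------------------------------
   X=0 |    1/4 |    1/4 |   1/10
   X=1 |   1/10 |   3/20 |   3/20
I(X;Y) = 0.0443 bits

Mutual information has multiple equivalent forms:
- I(X;Y) = H(X) - H(X|Y)
- I(X;Y) = H(Y) - H(Y|X)
- I(X;Y) = H(X) + H(Y) - H(X,Y)

Computing all quantities:
H(X) = 0.9710, H(Y) = 1.5589, H(X,Y) = 2.4855
H(X|Y) = 0.9266, H(Y|X) = 1.5145

Verification:
H(X) - H(X|Y) = 0.9710 - 0.9266 = 0.0443
H(Y) - H(Y|X) = 1.5589 - 1.5145 = 0.0443
H(X) + H(Y) - H(X,Y) = 0.9710 + 1.5589 - 2.4855 = 0.0443

All forms give I(X;Y) = 0.0443 bits. ✓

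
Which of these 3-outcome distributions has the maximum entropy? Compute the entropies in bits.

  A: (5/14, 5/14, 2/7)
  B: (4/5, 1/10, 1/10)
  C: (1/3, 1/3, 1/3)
C

For a discrete distribution over n outcomes, entropy is maximized by the uniform distribution.

Computing entropies:
H(A) = 1.5774 bits
H(B) = 0.9219 bits
H(C) = 1.5850 bits

The uniform distribution (where all probabilities equal 1/3) achieves the maximum entropy of log_2(3) = 1.5850 bits.

Distribution C has the highest entropy.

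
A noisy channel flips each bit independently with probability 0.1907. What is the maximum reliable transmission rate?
0.2971 bits

For a binary symmetric channel (BSC) with error probability p:
Capacity C = 1 - H(p) bits per symbol

where H(p) = -p log₂(p) - (1-p) log₂(1-p) is the binary entropy function.

H(0.1907) = 0.7029 bits
C = 1 - 0.7029 = 0.2971 bits per symbol

This means we can reliably transmit up to 0.2971 bits of information per channel use.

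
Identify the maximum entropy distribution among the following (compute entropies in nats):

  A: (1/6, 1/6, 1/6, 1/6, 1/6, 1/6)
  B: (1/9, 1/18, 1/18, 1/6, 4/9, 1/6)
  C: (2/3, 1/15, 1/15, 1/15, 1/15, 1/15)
A

For a discrete distribution over n outcomes, entropy is maximized by the uniform distribution.

Computing entropies:
H(A) = 1.7918 nats
H(B) = 1.5230 nats
H(C) = 1.1730 nats

The uniform distribution (where all probabilities equal 1/6) achieves the maximum entropy of log_e(6) = 1.7918 nats.

Distribution A has the highest entropy.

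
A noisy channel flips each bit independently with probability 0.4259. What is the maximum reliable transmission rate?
0.0159 bits

For a binary symmetric channel (BSC) with error probability p:
Capacity C = 1 - H(p) bits per symbol

where H(p) = -p log₂(p) - (1-p) log₂(1-p) is the binary entropy function.

H(0.4259) = 0.9841 bits
C = 1 - 0.9841 = 0.0159 bits per symbol

This means we can reliably transmit up to 0.0159 bits of information per channel use.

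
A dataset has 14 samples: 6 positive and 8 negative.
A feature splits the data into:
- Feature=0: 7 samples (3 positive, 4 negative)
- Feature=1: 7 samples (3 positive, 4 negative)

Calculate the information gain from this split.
0.0000 bits

Information Gain = H(Y) - H(Y|Feature)

Before split:
P(positive) = 6/14 = 0.4286
H(Y) = 0.9852 bits

After split:
Feature=0: H = 0.9852 bits (weight = 7/14)
Feature=1: H = 0.9852 bits (weight = 7/14)
H(Y|Feature) = (7/14)×0.9852 + (7/14)×0.9852 = 0.9852 bits

Information Gain = 0.9852 - 0.9852 = 0.0000 bits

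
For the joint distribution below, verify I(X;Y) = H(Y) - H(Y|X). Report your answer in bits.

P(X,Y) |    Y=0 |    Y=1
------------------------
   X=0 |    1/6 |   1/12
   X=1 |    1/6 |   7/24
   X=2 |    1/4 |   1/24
I(X;Y) = 0.1443 bits

Mutual information has multiple equivalent forms:
- I(X;Y) = H(X) - H(X|Y)
- I(X;Y) = H(Y) - H(Y|X)
- I(X;Y) = H(X) + H(Y) - H(X,Y)

Computing all quantities:
H(X) = 1.5343, H(Y) = 0.9799, H(X,Y) = 2.3699
H(X|Y) = 1.3900, H(Y|X) = 0.8356

Verification:
H(X) - H(X|Y) = 1.5343 - 1.3900 = 0.1443
H(Y) - H(Y|X) = 0.9799 - 0.8356 = 0.1443
H(X) + H(Y) - H(X,Y) = 1.5343 + 0.9799 - 2.3699 = 0.1443

All forms give I(X;Y) = 0.1443 bits. ✓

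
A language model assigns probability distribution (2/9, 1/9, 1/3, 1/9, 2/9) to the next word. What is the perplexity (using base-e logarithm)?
4.5858

Perplexity is e^H (or exp(H) for natural log).

First, H = -Σ p log p = 1.5230 nats
Perplexity = e^1.5230 = 4.5858

Interpretation: The model's uncertainty is equivalent to choosing uniformly among 4.6 options.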